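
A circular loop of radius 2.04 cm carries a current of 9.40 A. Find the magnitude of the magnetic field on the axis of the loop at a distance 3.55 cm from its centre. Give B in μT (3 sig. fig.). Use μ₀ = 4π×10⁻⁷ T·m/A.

B ≈ 35.8 μT

On the axis of a circular loop, B = μ₀IR² / [2(R²+z²)^(3/2)].
R² + z² = (0.0204)² + (0.0355)² = 0.001676 m², and (R²+z²)^(3/2) = 6.86×10⁻⁵ m³.
B = (4π×10⁻⁷ × 9.40 × 0.0004162) / (2 × 6.86×10⁻⁵) = 3.58×10⁻⁵ T.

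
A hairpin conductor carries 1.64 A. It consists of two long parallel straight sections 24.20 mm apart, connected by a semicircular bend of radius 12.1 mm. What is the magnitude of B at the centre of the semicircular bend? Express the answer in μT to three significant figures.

The semicircular arc contributes B_arc = μ₀I·π/(4πR) = μ₀I/(4R) = 4.26×10⁻⁵ T.
Each semi-infinite lead is at perpendicular distance R = 0.0121 m from the centre, with the perpendicular foot at its near end, so it contributes μ₀I/(4πR); both point the same way, together 2.71×10⁻⁵ T.
Arc and leads all point the same direction: B = 4.26×10⁻⁵ + 2.71×10⁻⁵ = 6.97×10⁻⁵ T.

B ≈ 69.7 μT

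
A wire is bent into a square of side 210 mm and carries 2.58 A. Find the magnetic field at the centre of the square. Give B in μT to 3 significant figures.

B ≈ 13.9 μT

Each side is a finite straight segment at perpendicular distance d = a/(2 tan(π/4)) = 0.105 m from the centre, with end-angles ±π/4.
One side contributes B₁ = (μ₀I/4πd)·2 sin(π/4) = 3.47×10⁻⁶ T.
All 4 sides add in the same direction: B = 4 × 3.47×10⁻⁶ = 1.39×10⁻⁵ T.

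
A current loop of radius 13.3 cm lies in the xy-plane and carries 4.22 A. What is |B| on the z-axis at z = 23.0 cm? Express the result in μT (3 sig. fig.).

On the axis of a circular loop, B = μ₀IR² / [2(R²+z²)^(3/2)].
R² + z² = (0.133)² + (0.23)² = 0.07059 m², and (R²+z²)^(3/2) = 1.88×10⁻² m³.
B = (4π×10⁻⁷ × 4.22 × 0.01769) / (2 × 1.88×10⁻²) = 2.50×10⁻⁶ T.

B ≈ 2.50 μT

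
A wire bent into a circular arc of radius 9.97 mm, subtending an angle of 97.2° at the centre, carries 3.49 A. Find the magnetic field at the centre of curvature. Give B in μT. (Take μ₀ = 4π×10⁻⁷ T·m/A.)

B ≈ 59.4 μT

The Biot–Savart field of a circular arc at its centre is B = μ₀Iφ/(4πR), with φ = 1.696 rad.
B = (4π×10⁻⁷ × 3.49 × 1.696) / (4π × 0.00997) = 5.94×10⁻⁵ T.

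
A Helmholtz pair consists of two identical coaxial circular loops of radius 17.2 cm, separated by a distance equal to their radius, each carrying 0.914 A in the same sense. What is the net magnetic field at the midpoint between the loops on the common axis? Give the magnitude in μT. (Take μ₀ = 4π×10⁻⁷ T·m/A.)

B ≈ 4.78 μT

Each loop contributes B = μ₀IR²/[2(R²+z²)^(3/2)] on the axis, with z measured from that loop.
Loop 1 (z = 0.086 m): B₁ = 2.39×10⁻⁶ T. Loop 2 (z = 0.086 m): B₂ = 2.39×10⁻⁶ T.
The fields add: B = B₁ + B₂ = 4.78×10⁻⁶ T.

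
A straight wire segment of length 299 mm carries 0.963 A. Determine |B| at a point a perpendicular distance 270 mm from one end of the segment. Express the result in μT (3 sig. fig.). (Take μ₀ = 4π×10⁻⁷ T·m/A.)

For a finite straight segment, B = (μ₀I/4πd)(sinθ₁ + sinθ₂), where θ₁, θ₂ are the angles from the perpendicular to each end.
The perpendicular foot is at one end, so the two end-offsets along the wire are 0 and L = 0.299 m.
sinθ₁ = 0/√(0²+0.27²) = 0.0000; sinθ₂ = 0.299/√(0.299²+0.27²) = 0.7422.
B = (4π×10⁻⁷ × 0.963) / (4π × 0.27) × (0.0000 + 0.7422) = 2.65×10⁻⁷ T.

B ≈ 0.265 μT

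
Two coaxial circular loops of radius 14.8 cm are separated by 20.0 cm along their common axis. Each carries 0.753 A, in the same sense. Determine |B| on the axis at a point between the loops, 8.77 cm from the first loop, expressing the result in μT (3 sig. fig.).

B ≈ 3.65 μT

Each loop contributes B = μ₀IR²/[2(R²+z²)^(3/2)] on the axis, with z measured from that loop.
Loop 1 (z = 0.0877 m): B₁ = 2.04×10⁻⁶ T. Loop 2 (z = 0.1123 m): B₂ = 1.62×10⁻⁶ T.
The fields add: B = B₁ + B₂ = 3.65×10⁻⁶ T.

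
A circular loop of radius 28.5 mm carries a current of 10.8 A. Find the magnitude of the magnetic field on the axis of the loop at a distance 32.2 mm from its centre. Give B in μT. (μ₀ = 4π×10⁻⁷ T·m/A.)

On the axis of a circular loop, B = μ₀IR² / [2(R²+z²)^(3/2)].
R² + z² = (0.0285)² + (0.0322)² = 0.001849 m², and (R²+z²)^(3/2) = 7.95×10⁻⁵ m³.
B = (4π×10⁻⁷ × 10.8 × 0.0008123) / (2 × 7.95×10⁻⁵) = 6.93×10⁻⁵ T.

B ≈ 69.3 μT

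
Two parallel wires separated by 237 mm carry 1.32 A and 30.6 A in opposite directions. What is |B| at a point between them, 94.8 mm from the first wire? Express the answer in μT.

Each long wire gives B = μ₀I/(2πd). Distances are d₁ = 0.0948 m and d₂ = 0.1422 m.
B₁ = 2.78×10⁻⁶ T, B₂ = 4.30×10⁻⁵ T.
Between antiparallel currents both contributions point the same way, so they add. B = B₁ + B₂ = 2.78×10⁻⁶ + 4.30×10⁻⁵ = 4.58×10⁻⁵ T.

B ≈ 45.8 μT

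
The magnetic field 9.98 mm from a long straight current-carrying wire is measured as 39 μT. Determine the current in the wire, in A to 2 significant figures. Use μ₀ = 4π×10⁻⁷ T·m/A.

I ≈ 1.9 A

For a long straight wire B = μ₀I/(2πd), so I = 2πdB/μ₀.
I = 2π × 0.00998 × 3.90×10⁻⁵ / (4π×10⁻⁷) = 1.95 A.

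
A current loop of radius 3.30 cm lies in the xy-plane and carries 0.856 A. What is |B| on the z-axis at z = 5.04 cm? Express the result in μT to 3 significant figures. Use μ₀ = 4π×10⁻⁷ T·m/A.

B ≈ 2.68 μT

On the axis of a circular loop, B = μ₀IR² / [2(R²+z²)^(3/2)].
R² + z² = (0.033)² + (0.0504)² = 0.003629 m², and (R²+z²)^(3/2) = 2.19×10⁻⁴ m³.
B = (4π×10⁻⁷ × 0.856 × 0.001089) / (2 × 2.19×10⁻⁴) = 2.68×10⁻⁶ T.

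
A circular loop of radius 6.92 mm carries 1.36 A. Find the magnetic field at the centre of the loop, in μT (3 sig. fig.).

B ≈ 123 μT

At the centre of a circular loop the Biot–Savart law gives B = μ₀I/(2R).
B = (4π×10⁻⁷ × 1.36) / (2 × 0.00692) = 1.23×10⁻⁴ T.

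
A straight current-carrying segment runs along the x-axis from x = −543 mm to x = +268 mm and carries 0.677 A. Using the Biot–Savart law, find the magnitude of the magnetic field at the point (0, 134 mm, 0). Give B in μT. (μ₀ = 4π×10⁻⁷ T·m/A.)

For a finite straight segment, B = (μ₀I/4πd)(sinθ₁ + sinθ₂), where θ₁, θ₂ are the angles from the perpendicular to each end.
The perpendicular distance is d = 0.134 m; the end-offsets along the wire are a = 0.543 m and b = 0.268 m.
sinθ₁ = 0.543/√(0.543²+0.134²) = 0.9709; sinθ₂ = 0.268/√(0.268²+0.134²) = 0.8944.
B = (4π×10⁻⁷ × 0.677) / (4π × 0.134) × (0.9709 + 0.8944) = 9.42×10⁻⁷ T.

B ≈ 0.942 μT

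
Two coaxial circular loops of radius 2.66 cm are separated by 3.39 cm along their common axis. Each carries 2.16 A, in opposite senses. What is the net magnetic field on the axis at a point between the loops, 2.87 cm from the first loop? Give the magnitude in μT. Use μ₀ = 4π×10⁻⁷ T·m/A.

B ≈ 32.2 μT

Each loop contributes B = μ₀IR²/[2(R²+z²)^(3/2)] on the axis, with z measured from that loop.
Loop 1 (z = 0.0287 m): B₁ = 1.60×10⁻⁵ T. Loop 2 (z = 0.0052 m): B₂ = 4.82×10⁻⁵ T.
The fields oppose: B = |B₁ − B₂| = 3.22×10⁻⁵ T.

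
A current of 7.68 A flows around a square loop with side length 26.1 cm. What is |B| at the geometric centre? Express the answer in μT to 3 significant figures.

Each side is a finite straight segment at perpendicular distance d = a/(2 tan(π/4)) = 0.1305 m from the centre, with end-angles ±π/4.
One side contributes B₁ = (μ₀I/4πd)·2 sin(π/4) = 8.32×10⁻⁶ T.
All 4 sides add in the same direction: B = 4 × 8.32×10⁻⁶ = 3.33×10⁻⁵ T.

B ≈ 33.3 μT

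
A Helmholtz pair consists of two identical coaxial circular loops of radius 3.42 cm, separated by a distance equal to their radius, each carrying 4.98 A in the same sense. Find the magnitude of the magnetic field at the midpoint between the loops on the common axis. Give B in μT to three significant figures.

Each loop contributes B = μ₀IR²/[2(R²+z²)^(3/2)] on the axis, with z measured from that loop.
Loop 1 (z = 0.0171 m): B₁ = 6.55×10⁻⁵ T. Loop 2 (z = 0.0171 m): B₂ = 6.55×10⁻⁵ T.
The fields add: B = B₁ + B₂ = 1.31×10⁻⁴ T.

B ≈ 131 μT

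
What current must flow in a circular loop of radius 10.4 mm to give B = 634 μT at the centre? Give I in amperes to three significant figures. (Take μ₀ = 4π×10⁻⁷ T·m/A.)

At the centre of a circular loop B = μ₀I/(2R), so I = 2RB/μ₀.
With R = 0.0104 m, I = 2 × 0.0104 × 6.34×10⁻⁴ / (4π×10⁻⁷) = 10.5 A.

I ≈ 10.5 A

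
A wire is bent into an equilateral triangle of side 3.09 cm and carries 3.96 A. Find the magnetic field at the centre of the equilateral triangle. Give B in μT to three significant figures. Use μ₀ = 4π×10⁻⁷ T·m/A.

Each side is a finite straight segment at perpendicular distance d = a/(2 tan(π/3)) = 0.00892 m from the centre, with end-angles ±π/3.
One side contributes B₁ = (μ₀I/4πd)·2 sin(π/3) = 7.69×10⁻⁵ T.
All 3 sides add in the same direction: B = 3 × 7.69×10⁻⁵ = 2.31×10⁻⁴ T.

B ≈ 231 μT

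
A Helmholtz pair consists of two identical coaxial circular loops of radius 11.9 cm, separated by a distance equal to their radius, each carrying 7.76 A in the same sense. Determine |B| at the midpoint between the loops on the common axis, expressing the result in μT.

Each loop contributes B = μ₀IR²/[2(R²+z²)^(3/2)] on the axis, with z measured from that loop.
Loop 1 (z = 0.0595 m): B₁ = 2.93×10⁻⁵ T. Loop 2 (z = 0.0595 m): B₂ = 2.93×10⁻⁵ T.
The fields add: B = B₁ + B₂ = 5.86×10⁻⁵ T.

B ≈ 58.6 μT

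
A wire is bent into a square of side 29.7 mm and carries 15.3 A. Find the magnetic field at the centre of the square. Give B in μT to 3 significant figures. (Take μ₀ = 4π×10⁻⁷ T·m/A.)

Each side is a finite straight segment at perpendicular distance d = a/(2 tan(π/4)) = 0.01485 m from the centre, with end-angles ±π/4.
One side contributes B₁ = (μ₀I/4πd)·2 sin(π/4) = 1.46×10⁻⁴ T.
All 4 sides add in the same direction: B = 4 × 1.46×10⁻⁴ = 5.83×10⁻⁴ T.

B ≈ 583 μT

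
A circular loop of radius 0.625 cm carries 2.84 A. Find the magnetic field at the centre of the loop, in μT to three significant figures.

B ≈ 286 μT

At the centre of a circular loop the Biot–Savart law gives B = μ₀I/(2R).
B = (4π×10⁻⁷ × 2.84) / (2 × 0.00625) = 2.86×10⁻⁴ T.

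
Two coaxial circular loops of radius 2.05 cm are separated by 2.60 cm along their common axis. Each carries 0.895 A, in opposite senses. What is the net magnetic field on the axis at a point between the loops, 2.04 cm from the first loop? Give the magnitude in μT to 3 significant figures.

Each loop contributes B = μ₀IR²/[2(R²+z²)^(3/2)] on the axis, with z measured from that loop.
Loop 1 (z = 0.0204 m): B₁ = 9.77×10⁻⁶ T. Loop 2 (z = 0.0056 m): B₂ = 2.46×10⁻⁵ T.
The fields oppose: B = |B₁ − B₂| = 1.49×10⁻⁵ T.

B ≈ 14.9 μT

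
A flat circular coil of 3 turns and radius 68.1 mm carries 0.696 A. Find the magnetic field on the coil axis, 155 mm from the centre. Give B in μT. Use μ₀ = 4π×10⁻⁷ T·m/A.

B ≈ 1.25 μT

For an N-turn flat coil, B = Nμ₀IR²/[2(R²+z²)^(3/2)] with R = 0.0681 m, z = 0.155 m.
B = 3 × 4.18×10⁻⁷ T = 1.25×10⁻⁶ T.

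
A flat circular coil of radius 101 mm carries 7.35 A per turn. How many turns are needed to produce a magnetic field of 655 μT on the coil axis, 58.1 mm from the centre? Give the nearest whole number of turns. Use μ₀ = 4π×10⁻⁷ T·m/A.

N = 22

For an N-turn coil, B = Nμ₀IR²/[2(R²+z²)^(3/2)]. A single turn gives B₁ = 2.98×10⁻⁵ T with R = 0.101 m, z = 0.0581 m.
N = B/B₁ = 6.55×10⁻⁴ / 2.98×10⁻⁵ = 21.99.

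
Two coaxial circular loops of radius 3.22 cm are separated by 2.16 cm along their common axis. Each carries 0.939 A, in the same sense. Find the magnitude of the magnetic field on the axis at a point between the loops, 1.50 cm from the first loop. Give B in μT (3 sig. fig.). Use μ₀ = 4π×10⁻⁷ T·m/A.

B ≈ 30.9 μT

Each loop contributes B = μ₀IR²/[2(R²+z²)^(3/2)] on the axis, with z measured from that loop.
Loop 1 (z = 0.015 m): B₁ = 1.36×10⁻⁵ T. Loop 2 (z = 0.0066 m): B₂ = 1.72×10⁻⁵ T.
The fields add: B = B₁ + B₂ = 3.09×10⁻⁵ T.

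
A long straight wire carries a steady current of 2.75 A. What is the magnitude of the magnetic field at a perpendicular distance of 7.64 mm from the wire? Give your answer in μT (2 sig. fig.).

For an infinitely long straight wire, B = μ₀I/(2πd).
B = (4π×10⁻⁷ × 2.75) / (2π × 0.00764) = 7.20×10⁻⁵ T.

B ≈ 72 μT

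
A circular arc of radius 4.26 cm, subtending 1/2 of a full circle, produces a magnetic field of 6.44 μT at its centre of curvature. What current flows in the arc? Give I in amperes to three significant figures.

I ≈ 0.873 A

For a circular arc, B = μ₀Iφ/(4πR) with φ in radians; here φ = 3.142 rad.
So I = 4πRB/(μ₀φ) = 4π × 0.0426 × 6.44×10⁻⁶ / (4π×10⁻⁷ × 3.142) = 0.873 A.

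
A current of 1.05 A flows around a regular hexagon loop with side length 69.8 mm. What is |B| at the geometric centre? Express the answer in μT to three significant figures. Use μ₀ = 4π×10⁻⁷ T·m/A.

Each side is a finite straight segment at perpendicular distance d = a/(2 tan(π/6)) = 0.06045 m from the centre, with end-angles ±π/6.
One side contributes B₁ = (μ₀I/4πd)·2 sin(π/6) = 1.74×10⁻⁶ T.
All 6 sides add in the same direction: B = 6 × 1.74×10⁻⁶ = 1.04×10⁻⁵ T.

B ≈ 10.4 μT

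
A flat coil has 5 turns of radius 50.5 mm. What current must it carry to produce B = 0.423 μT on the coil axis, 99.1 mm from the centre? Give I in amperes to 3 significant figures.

I ≈ 0.0726 A

For an N-turn coil, B = Nμ₀IR²/[2(R²+z²)^(3/2)] with R = 0.0505 m, z = 0.0991 m, so I = 2B(R²+z²)^(3/2)/(Nμ₀R²) = 2 × 4.23×10⁻⁷ × 1.38×10⁻³ / (5 × 4π×10⁻⁷ × 0.00255) = 7.26×10⁻² A.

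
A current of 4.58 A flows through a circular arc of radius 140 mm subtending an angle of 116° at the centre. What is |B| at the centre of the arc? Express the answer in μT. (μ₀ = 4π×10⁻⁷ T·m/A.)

The Biot–Savart field of a circular arc at its centre is B = μ₀Iφ/(4πR), with φ = 2.025 rad.
B = (4π×10⁻⁷ × 4.58 × 2.025) / (4π × 0.14) = 6.62×10⁻⁶ T.

B ≈ 6.62 μT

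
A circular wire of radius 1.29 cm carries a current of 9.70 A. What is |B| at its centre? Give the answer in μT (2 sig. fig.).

At the centre of a circular loop the Biot–Savart law gives B = μ₀I/(2R).
B = (4π×10⁻⁷ × 9.70) / (2 × 0.0129) = 4.72×10⁻⁴ T.

B ≈ 470 μT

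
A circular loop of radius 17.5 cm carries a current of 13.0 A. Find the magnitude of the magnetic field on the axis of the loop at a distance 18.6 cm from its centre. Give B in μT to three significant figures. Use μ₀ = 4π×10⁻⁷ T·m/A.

On the axis of a circular loop, B = μ₀IR² / [2(R²+z²)^(3/2)].
R² + z² = (0.175)² + (0.186)² = 0.06522 m², and (R²+z²)^(3/2) = 1.67×10⁻² m³.
B = (4π×10⁻⁷ × 13.0 × 0.03063) / (2 × 1.67×10⁻²) = 1.50×10⁻⁵ T.

B ≈ 15.0 μT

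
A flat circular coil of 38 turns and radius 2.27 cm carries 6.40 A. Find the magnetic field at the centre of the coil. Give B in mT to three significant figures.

For an N-turn flat coil, B = Nμ₀I/(2R) with R = 0.0227 m.
B = 38 × 1.77×10⁻⁴ T = 6.73×10⁻³ T.

B ≈ 6.73 mT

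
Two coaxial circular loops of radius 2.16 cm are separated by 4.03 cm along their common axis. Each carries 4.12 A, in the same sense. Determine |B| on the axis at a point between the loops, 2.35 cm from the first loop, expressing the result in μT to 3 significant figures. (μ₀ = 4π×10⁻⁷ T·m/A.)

B ≈ 96.1 μT

Each loop contributes B = μ₀IR²/[2(R²+z²)^(3/2)] on the axis, with z measured from that loop.
Loop 1 (z = 0.0235 m): B₁ = 3.71×10⁻⁵ T. Loop 2 (z = 0.0168 m): B₂ = 5.89×10⁻⁵ T.
The fields add: B = B₁ + B₂ = 9.61×10⁻⁵ T.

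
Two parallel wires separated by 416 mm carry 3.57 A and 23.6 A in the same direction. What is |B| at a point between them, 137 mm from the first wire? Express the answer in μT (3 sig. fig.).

Each long wire gives B = μ₀I/(2πd). Distances are d₁ = 0.137 m and d₂ = 0.279 m.
B₁ = 5.21×10⁻⁶ T, B₂ = 1.69×10⁻⁵ T.
Between parallel currents the two contributions point in opposite directions, so they subtract. B = |B₁ − B₂| = |5.21×10⁻⁶ − 1.69×10⁻⁵| = 1.17×10⁻⁵ T.

B ≈ 11.7 μT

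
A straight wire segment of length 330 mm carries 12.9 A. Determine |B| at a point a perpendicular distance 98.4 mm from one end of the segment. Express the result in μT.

For a finite straight segment, B = (μ₀I/4πd)(sinθ₁ + sinθ₂), where θ₁, θ₂ are the angles from the perpendicular to each end.
The perpendicular foot is at one end, so the two end-offsets along the wire are 0 and L = 0.33 m.
sinθ₁ = 0/√(0²+0.0984²) = 0.0000; sinθ₂ = 0.33/√(0.33²+0.0984²) = 0.9583.
B = (4π×10⁻⁷ × 12.9) / (4π × 0.0984) × (0.0000 + 0.9583) = 1.26×10⁻⁵ T.

B ≈ 12.6 μT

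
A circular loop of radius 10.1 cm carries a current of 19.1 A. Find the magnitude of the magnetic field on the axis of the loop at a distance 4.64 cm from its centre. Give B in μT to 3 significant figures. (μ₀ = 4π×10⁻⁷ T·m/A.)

On the axis of a circular loop, B = μ₀IR² / [2(R²+z²)^(3/2)].
R² + z² = (0.101)² + (0.0464)² = 0.01235 m², and (R²+z²)^(3/2) = 1.37×10⁻³ m³.
B = (4π×10⁻⁷ × 19.1 × 0.0102) / (2 × 1.37×10⁻³) = 8.92×10⁻⁵ T.

B ≈ 89.2 μT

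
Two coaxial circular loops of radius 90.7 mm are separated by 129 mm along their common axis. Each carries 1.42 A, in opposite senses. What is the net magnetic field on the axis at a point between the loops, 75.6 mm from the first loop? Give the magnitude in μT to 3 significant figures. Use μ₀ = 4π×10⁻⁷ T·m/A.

Each loop contributes B = μ₀IR²/[2(R²+z²)^(3/2)] on the axis, with z measured from that loop.
Loop 1 (z = 0.0756 m): B₁ = 4.46×10⁻⁶ T. Loop 2 (z = 0.0534 m): B₂ = 6.29×10⁻⁶ T.
The fields oppose: B = |B₁ − B₂| = 1.84×10⁻⁶ T.

B ≈ 1.84 μT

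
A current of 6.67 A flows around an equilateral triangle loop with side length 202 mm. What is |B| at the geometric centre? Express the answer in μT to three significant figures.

B ≈ 59.4 μT

Each side is a finite straight segment at perpendicular distance d = a/(2 tan(π/3)) = 0.05831 m from the centre, with end-angles ±π/3.
One side contributes B₁ = (μ₀I/4πd)·2 sin(π/3) = 1.98×10⁻⁵ T.
All 3 sides add in the same direction: B = 3 × 1.98×10⁻⁵ = 5.94×10⁻⁵ T.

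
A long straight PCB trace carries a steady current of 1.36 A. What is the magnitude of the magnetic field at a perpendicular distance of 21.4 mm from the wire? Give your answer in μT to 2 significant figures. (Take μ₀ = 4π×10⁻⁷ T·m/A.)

For an infinitely long straight wire, B = μ₀I/(2πd).
B = (4π×10⁻⁷ × 1.36) / (2π × 0.0214) = 1.27×10⁻⁵ T.

B ≈ 13 μT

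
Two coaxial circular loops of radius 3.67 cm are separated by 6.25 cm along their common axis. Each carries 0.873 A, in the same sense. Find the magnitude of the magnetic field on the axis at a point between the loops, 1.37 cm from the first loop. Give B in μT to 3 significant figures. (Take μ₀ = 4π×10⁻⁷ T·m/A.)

B ≈ 15.5 μT

Each loop contributes B = μ₀IR²/[2(R²+z²)^(3/2)] on the axis, with z measured from that loop.
Loop 1 (z = 0.0137 m): B₁ = 1.23×10⁻⁵ T. Loop 2 (z = 0.0488 m): B₂ = 3.25×10⁻⁶ T.
The fields add: B = B₁ + B₂ = 1.55×10⁻⁵ T.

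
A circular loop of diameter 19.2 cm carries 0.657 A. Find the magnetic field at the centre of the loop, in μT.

B ≈ 4.30 μT

At the centre of a circular loop the Biot–Savart law gives B = μ₀I/(2R) (so R = 0.096 m).
B = (4π×10⁻⁷ × 0.657) / (2 × 0.096) = 4.30×10⁻⁶ T.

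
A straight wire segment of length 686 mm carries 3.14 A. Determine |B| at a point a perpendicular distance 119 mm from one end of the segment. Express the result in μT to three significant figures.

For a finite straight segment, B = (μ₀I/4πd)(sinθ₁ + sinθ₂), where θ₁, θ₂ are the angles from the perpendicular to each end.
The perpendicular foot is at one end, so the two end-offsets along the wire are 0 and L = 0.686 m.
sinθ₁ = 0/√(0²+0.119²) = 0.0000; sinθ₂ = 0.686/√(0.686²+0.119²) = 0.9853.
B = (4π×10⁻⁷ × 3.14) / (4π × 0.119) × (0.0000 + 0.9853) = 2.60×10⁻⁶ T.

B ≈ 2.60 μT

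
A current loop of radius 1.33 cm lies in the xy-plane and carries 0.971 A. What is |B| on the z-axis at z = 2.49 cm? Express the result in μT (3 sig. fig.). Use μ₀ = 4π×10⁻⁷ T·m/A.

B ≈ 4.80 μT

On the axis of a circular loop, B = μ₀IR² / [2(R²+z²)^(3/2)].
R² + z² = (0.0133)² + (0.0249)² = 0.0007969 m², and (R²+z²)^(3/2) = 2.25×10⁻⁵ m³.
B = (4π×10⁻⁷ × 0.971 × 0.0001769) / (2 × 2.25×10⁻⁵) = 4.80×10⁻⁶ T.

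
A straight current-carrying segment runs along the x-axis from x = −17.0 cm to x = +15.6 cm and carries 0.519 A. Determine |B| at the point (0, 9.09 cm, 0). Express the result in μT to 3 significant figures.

B ≈ 0.997 μT

For a finite straight segment, B = (μ₀I/4πd)(sinθ₁ + sinθ₂), where θ₁, θ₂ are the angles from the perpendicular to each end.
The perpendicular distance is d = 0.0909 m; the end-offsets along the wire are a = 0.17 m and b = 0.156 m.
sinθ₁ = 0.17/√(0.17²+0.0909²) = 0.8818; sinθ₂ = 0.156/√(0.156²+0.0909²) = 0.8640.
B = (4π×10⁻⁷ × 0.519) / (4π × 0.0909) × (0.8818 + 0.8640) = 9.97×10⁻⁷ T.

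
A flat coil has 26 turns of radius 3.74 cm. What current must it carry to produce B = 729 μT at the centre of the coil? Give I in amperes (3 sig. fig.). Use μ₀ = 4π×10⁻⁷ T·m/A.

For an N-turn coil, B = Nμ₀I/(2R) with R = 0.0374 m, so I = 2RB/(Nμ₀) = 2 × 0.0374 × 7.29×10⁻⁴ / (26 × 4π×10⁻⁷) = 1.67 A.

I ≈ 1.67 A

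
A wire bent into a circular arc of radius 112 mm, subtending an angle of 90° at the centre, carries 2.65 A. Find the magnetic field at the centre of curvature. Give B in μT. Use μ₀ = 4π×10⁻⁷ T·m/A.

The Biot–Savart field of a circular arc at its centre is B = μ₀Iφ/(4πR), with φ = 1.571 rad.
B = (4π×10⁻⁷ × 2.65 × 1.571) / (4π × 0.112) = 3.72×10⁻⁶ T.

B ≈ 3.72 μT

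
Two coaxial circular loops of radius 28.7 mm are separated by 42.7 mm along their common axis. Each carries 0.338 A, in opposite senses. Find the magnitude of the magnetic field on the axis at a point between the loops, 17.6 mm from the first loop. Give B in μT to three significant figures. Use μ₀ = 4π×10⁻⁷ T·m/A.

B ≈ 1.43 μT

Each loop contributes B = μ₀IR²/[2(R²+z²)^(3/2)] on the axis, with z measured from that loop.
Loop 1 (z = 0.0176 m): B₁ = 4.58×10⁻⁶ T. Loop 2 (z = 0.0251 m): B₂ = 3.16×10⁻⁶ T.
The fields oppose: B = |B₁ − B₂| = 1.43×10⁻⁶ T.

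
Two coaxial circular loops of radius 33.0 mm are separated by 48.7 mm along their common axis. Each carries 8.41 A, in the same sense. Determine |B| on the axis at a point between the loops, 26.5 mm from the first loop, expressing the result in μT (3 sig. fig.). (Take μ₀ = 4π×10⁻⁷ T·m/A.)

B ≈ 167 μT

Each loop contributes B = μ₀IR²/[2(R²+z²)^(3/2)] on the axis, with z measured from that loop.
Loop 1 (z = 0.0265 m): B₁ = 7.59×10⁻⁵ T. Loop 2 (z = 0.0222 m): B₂ = 9.15×10⁻⁵ T.
The fields add: B = B₁ + B₂ = 1.67×10⁻⁴ T.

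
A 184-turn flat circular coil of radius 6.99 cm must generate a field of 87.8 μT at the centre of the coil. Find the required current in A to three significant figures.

I ≈ 0.0531 A

For an N-turn coil, B = Nμ₀I/(2R) with R = 0.0699 m, so I = 2RB/(Nμ₀) = 2 × 0.0699 × 8.78×10⁻⁵ / (184 × 4π×10⁻⁷) = 5.31×10⁻² A.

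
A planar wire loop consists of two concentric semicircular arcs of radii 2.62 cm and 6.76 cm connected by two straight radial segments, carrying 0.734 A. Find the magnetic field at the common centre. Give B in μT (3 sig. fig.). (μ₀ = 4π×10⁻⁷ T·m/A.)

The radial connectors point toward the centre, so dl × r̂ = 0 and they contribute nothing.
Each semicircle gives μ₀I/(4R): inner arc 8.80×10⁻⁶ T, outer arc 3.41×10⁻⁶ T.
The two arcs carry current in opposite angular senses, so their fields oppose: B = |8.80×10⁻⁶ − 3.41×10⁻⁶| = 5.39×10⁻⁶ T.

B ≈ 5.39 μT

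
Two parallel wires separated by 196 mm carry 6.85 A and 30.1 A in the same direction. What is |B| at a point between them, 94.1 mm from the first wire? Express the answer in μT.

B ≈ 44.5 μT

Each long wire gives B = μ₀I/(2πd). Distances are d₁ = 0.0941 m and d₂ = 0.1019 m.
B₁ = 1.46×10⁻⁵ T, B₂ = 5.91×10⁻⁵ T.
Between parallel currents the two contributions point in opposite directions, so they subtract. B = |B₁ − B₂| = |1.46×10⁻⁵ − 5.91×10⁻⁵| = 4.45×10⁻⁵ T.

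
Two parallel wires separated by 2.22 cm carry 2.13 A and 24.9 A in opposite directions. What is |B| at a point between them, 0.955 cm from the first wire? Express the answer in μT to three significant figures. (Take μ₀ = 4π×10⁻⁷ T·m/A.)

B ≈ 438 μT

Each long wire gives B = μ₀I/(2πd). Distances are d₁ = 0.00955 m and d₂ = 0.01265 m.
B₁ = 4.46×10⁻⁵ T, B₂ = 3.94×10⁻⁴ T.
Between antiparallel currents both contributions point the same way, so they add. B = B₁ + B₂ = 4.46×10⁻⁵ + 3.94×10⁻⁴ = 4.38×10⁻⁴ T.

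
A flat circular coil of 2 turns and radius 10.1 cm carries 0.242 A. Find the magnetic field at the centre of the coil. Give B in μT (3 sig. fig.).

B ≈ 3.01 μT

For an N-turn flat coil, B = Nμ₀I/(2R) with R = 0.101 m.
B = 2 × 1.51×10⁻⁶ T = 3.01×10⁻⁶ T.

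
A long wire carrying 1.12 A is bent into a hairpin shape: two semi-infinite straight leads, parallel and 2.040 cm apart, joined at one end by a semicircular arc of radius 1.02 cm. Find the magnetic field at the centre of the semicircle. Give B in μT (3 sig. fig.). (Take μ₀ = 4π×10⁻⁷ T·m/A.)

B ≈ 56.5 μT

The semicircular arc contributes B_arc = μ₀I·π/(4πR) = μ₀I/(4R) = 3.45×10⁻⁵ T.
Each semi-infinite lead is at perpendicular distance R = 0.0102 m from the centre, with the perpendicular foot at its near end, so it contributes μ₀I/(4πR); both point the same way, together 2.20×10⁻⁵ T.
Arc and leads all point the same direction: B = 3.45×10⁻⁵ + 2.20×10⁻⁵ = 5.65×10⁻⁵ T.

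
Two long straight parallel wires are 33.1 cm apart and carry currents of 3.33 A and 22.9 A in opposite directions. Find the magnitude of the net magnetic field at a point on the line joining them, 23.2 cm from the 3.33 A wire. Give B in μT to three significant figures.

B ≈ 49.1 μT

Each long wire gives B = μ₀I/(2πd). Distances are d₁ = 0.232 m and d₂ = 0.099 m.
B₁ = 2.87×10⁻⁶ T, B₂ = 4.63×10⁻⁵ T.
Between antiparallel currents both contributions point the same way, so they add. B = B₁ + B₂ = 2.87×10⁻⁶ + 4.63×10⁻⁵ = 4.91×10⁻⁵ T.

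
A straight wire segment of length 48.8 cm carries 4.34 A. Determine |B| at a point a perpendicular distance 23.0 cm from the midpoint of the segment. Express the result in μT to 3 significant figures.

For a finite straight segment, B = (μ₀I/4πd)(sinθ₁ + sinθ₂), where θ₁, θ₂ are the angles from the perpendicular to each end.
The perpendicular from the point meets the wire at its midpoint, so each end is L/2 = 0.244 m away along the wire.
sinθ₁ = 0.244/√(0.244²+0.23²) = 0.7277; sinθ₂ = 0.244/√(0.244²+0.23²) = 0.7277.
B = (4π×10⁻⁷ × 4.34) / (4π × 0.23) × (0.7277 + 0.7277) = 2.75×10⁻⁶ T.

B ≈ 2.75 μT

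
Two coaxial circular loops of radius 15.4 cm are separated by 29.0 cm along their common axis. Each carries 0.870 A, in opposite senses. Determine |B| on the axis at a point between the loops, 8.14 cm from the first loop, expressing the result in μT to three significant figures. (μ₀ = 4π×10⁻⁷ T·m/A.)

Each loop contributes B = μ₀IR²/[2(R²+z²)^(3/2)] on the axis, with z measured from that loop.
Loop 1 (z = 0.0814 m): B₁ = 2.45×10⁻⁶ T. Loop 2 (z = 0.2086 m): B₂ = 7.44×10⁻⁷ T.
The fields oppose: B = |B₁ − B₂| = 1.71×10⁻⁶ T.

B ≈ 1.71 μT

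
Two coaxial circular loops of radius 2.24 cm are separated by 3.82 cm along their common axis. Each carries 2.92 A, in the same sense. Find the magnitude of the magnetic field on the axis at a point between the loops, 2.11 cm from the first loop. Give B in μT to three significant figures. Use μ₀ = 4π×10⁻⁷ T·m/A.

Each loop contributes B = μ₀IR²/[2(R²+z²)^(3/2)] on the axis, with z measured from that loop.
Loop 1 (z = 0.0211 m): B₁ = 3.16×10⁻⁵ T. Loop 2 (z = 0.0171 m): B₂ = 4.11×10⁻⁵ T.
The fields add: B = B₁ + B₂ = 7.27×10⁻⁵ T.

B ≈ 72.7 μT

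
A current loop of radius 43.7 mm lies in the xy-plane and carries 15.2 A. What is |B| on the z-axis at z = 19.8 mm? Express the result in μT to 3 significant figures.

B ≈ 165 μT

On the axis of a circular loop, B = μ₀IR² / [2(R²+z²)^(3/2)].
R² + z² = (0.0437)² + (0.0198)² = 0.002302 m², and (R²+z²)^(3/2) = 1.10×10⁻⁴ m³.
B = (4π×10⁻⁷ × 15.2 × 0.00191) / (2 × 1.10×10⁻⁴) = 1.65×10⁻⁴ T.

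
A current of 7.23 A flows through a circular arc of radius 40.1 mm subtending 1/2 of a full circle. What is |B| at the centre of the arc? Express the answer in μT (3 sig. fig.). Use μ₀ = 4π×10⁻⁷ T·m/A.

The Biot–Savart field of a circular arc at its centre is B = μ₀Iφ/(4πR), with φ = 3.142 rad.
B = (4π×10⁻⁷ × 7.23 × 3.142) / (4π × 0.0401) = 5.66×10⁻⁵ T.

B ≈ 56.6 μT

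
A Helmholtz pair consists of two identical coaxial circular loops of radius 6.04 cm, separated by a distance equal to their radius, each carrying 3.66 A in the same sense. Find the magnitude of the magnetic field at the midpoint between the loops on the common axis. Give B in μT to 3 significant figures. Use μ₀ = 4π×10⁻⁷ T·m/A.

B ≈ 54.5 μT

Each loop contributes B = μ₀IR²/[2(R²+z²)^(3/2)] on the axis, with z measured from that loop.
Loop 1 (z = 0.0302 m): B₁ = 2.72×10⁻⁵ T. Loop 2 (z = 0.0302 m): B₂ = 2.72×10⁻⁵ T.
The fields add: B = B₁ + B₂ = 5.45×10⁻⁵ T.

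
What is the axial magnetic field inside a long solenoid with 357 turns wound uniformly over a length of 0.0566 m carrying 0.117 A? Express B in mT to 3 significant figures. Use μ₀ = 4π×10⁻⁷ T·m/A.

Inside a long solenoid, B = μ₀nI with n = 6307 turns/m.
B = 4π×10⁻⁷ × 6307 × 0.117 = 9.27×10⁻⁴ T.

B ≈ 0.927 mT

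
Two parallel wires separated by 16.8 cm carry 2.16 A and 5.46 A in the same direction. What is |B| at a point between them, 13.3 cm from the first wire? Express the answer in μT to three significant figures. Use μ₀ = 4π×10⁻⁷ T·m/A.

B ≈ 28.0 μT

Each long wire gives B = μ₀I/(2πd). Distances are d₁ = 0.133 m and d₂ = 0.035 m.
B₁ = 3.25×10⁻⁶ T, B₂ = 3.12×10⁻⁵ T.
Between parallel currents the two contributions point in opposite directions, so they subtract. B = |B₁ − B₂| = |3.25×10⁻⁶ − 3.12×10⁻⁵| = 2.80×10⁻⁵ T.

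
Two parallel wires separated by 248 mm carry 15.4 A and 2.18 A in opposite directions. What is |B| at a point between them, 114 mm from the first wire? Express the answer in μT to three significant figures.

B ≈ 30.3 μT

Each long wire gives B = μ₀I/(2πd). Distances are d₁ = 0.114 m and d₂ = 0.134 m.
B₁ = 2.70×10⁻⁵ T, B₂ = 3.25×10⁻⁶ T.
Between antiparallel currents both contributions point the same way, so they add. B = B₁ + B₂ = 2.70×10⁻⁵ + 3.25×10⁻⁶ = 3.03×10⁻⁵ T.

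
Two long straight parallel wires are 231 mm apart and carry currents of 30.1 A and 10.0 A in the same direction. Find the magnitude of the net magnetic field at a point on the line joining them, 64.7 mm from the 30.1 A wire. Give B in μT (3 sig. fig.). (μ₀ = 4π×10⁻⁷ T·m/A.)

B ≈ 81.0 μT

Each long wire gives B = μ₀I/(2πd). Distances are d₁ = 0.0647 m and d₂ = 0.1663 m.
B₁ = 9.30×10⁻⁵ T, B₂ = 1.20×10⁻⁵ T.
Between parallel currents the two contributions point in opposite directions, so they subtract. B = |B₁ − B₂| = |9.30×10⁻⁵ − 1.20×10⁻⁵| = 8.10×10⁻⁵ T.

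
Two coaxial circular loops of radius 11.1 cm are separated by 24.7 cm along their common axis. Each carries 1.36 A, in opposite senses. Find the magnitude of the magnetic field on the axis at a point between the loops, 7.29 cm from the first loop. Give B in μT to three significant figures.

Each loop contributes B = μ₀IR²/[2(R²+z²)^(3/2)] on the axis, with z measured from that loop.
Loop 1 (z = 0.0729 m): B₁ = 4.50×10⁻⁶ T. Loop 2 (z = 0.1741 m): B₂ = 1.20×10⁻⁶ T.
The fields oppose: B = |B₁ − B₂| = 3.30×10⁻⁶ T.

B ≈ 3.30 μT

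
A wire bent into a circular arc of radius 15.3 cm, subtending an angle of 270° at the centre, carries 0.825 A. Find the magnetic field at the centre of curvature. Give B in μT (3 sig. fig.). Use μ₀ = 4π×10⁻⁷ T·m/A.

The Biot–Savart field of a circular arc at its centre is B = μ₀Iφ/(4πR), with φ = 4.712 rad.
B = (4π×10⁻⁷ × 0.825 × 4.712) / (4π × 0.153) = 2.54×10⁻⁶ T.

B ≈ 2.54 μT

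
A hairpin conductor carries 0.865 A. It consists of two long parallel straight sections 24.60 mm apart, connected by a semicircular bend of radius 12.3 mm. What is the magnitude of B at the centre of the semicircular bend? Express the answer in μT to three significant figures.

B ≈ 36.2 μT

The semicircular arc contributes B_arc = μ₀I·π/(4πR) = μ₀I/(4R) = 2.21×10⁻⁵ T.
Each semi-infinite lead is at perpendicular distance R = 0.0123 m from the centre, with the perpendicular foot at its near end, so it contributes μ₀I/(4πR); both point the same way, together 1.41×10⁻⁵ T.
Arc and leads all point the same direction: B = 2.21×10⁻⁵ + 1.41×10⁻⁵ = 3.62×10⁻⁵ T.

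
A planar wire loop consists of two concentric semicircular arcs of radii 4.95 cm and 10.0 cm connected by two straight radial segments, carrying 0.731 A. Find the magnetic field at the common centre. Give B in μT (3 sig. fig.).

The radial connectors point toward the centre, so dl × r̂ = 0 and they contribute nothing.
Each semicircle gives μ₀I/(4R): inner arc 4.64×10⁻⁶ T, outer arc 2.30×10⁻⁶ T.
The two arcs carry current in opposite angular senses, so their fields oppose: B = |4.64×10⁻⁶ − 2.30×10⁻⁶| = 2.34×10⁻⁶ T.

B ≈ 2.34 μT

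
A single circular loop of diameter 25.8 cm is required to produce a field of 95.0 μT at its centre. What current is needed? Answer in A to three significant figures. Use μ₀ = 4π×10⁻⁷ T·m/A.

At the centre of a circular loop B = μ₀I/(2R), so I = 2RB/μ₀.
With R = 0.129 m, I = 2 × 0.129 × 9.50×10⁻⁵ / (4π×10⁻⁷) = 19.5 A.

I ≈ 19.5 A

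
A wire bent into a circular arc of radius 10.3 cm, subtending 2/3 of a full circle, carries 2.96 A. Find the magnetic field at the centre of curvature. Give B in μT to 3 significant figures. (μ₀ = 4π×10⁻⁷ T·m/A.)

B ≈ 12.0 μT

The Biot–Savart field of a circular arc at its centre is B = μ₀Iφ/(4πR), with φ = 4.189 rad.
B = (4π×10⁻⁷ × 2.96 × 4.189) / (4π × 0.103) = 1.20×10⁻⁵ T.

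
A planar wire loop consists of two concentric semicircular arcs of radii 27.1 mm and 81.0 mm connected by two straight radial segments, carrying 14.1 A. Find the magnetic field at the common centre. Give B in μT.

The radial connectors point toward the centre, so dl × r̂ = 0 and they contribute nothing.
Each semicircle gives μ₀I/(4R): inner arc 1.63×10⁻⁴ T, outer arc 5.47×10⁻⁵ T.
The two arcs carry current in opposite angular senses, so their fields oppose: B = |1.63×10⁻⁴ − 5.47×10⁻⁵| = 1.09×10⁻⁴ T.

B ≈ 109 μT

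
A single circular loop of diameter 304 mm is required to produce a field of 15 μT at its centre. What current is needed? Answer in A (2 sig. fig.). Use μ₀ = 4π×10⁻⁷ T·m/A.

I ≈ 3.6 A

At the centre of a circular loop B = μ₀I/(2R), so I = 2RB/μ₀.
With R = 0.152 m, I = 2 × 0.152 × 1.50×10⁻⁵ / (4π×10⁻⁷) = 3.63 A.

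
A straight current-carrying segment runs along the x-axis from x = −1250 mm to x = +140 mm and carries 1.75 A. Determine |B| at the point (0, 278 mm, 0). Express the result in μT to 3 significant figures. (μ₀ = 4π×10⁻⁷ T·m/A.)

For a finite straight segment, B = (μ₀I/4πd)(sinθ₁ + sinθ₂), where θ₁, θ₂ are the angles from the perpendicular to each end.
The perpendicular distance is d = 0.278 m; the end-offsets along the wire are a = 1.25 m and b = 0.14 m.
sinθ₁ = 1.25/√(1.25²+0.278²) = 0.9762; sinθ₂ = 0.14/√(0.14²+0.278²) = 0.4498.
B = (4π×10⁻⁷ × 1.75) / (4π × 0.278) × (0.9762 + 0.4498) = 8.98×10⁻⁷ T.

B ≈ 0.898 μT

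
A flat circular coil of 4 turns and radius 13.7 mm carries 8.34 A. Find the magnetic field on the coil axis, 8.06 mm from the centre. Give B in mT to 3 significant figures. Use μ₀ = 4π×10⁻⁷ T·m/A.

For an N-turn flat coil, B = Nμ₀IR²/[2(R²+z²)^(3/2)] with R = 0.0137 m, z = 0.00806 m.
B = 4 × 2.45×10⁻⁴ T = 9.80×10⁻⁴ T.

B ≈ 0.980 mT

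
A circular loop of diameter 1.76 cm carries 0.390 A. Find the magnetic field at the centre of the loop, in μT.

At the centre of a circular loop the Biot–Savart law gives B = μ₀I/(2R) (so R = 0.0088 m).
B = (4π×10⁻⁷ × 0.390) / (2 × 0.0088) = 2.78×10⁻⁵ T.

B ≈ 27.8 μT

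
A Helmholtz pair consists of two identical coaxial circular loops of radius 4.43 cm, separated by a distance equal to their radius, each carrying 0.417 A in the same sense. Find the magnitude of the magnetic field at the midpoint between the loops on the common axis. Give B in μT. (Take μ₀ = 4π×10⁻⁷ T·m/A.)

B ≈ 8.46 μT

Each loop contributes B = μ₀IR²/[2(R²+z²)^(3/2)] on the axis, with z measured from that loop.
Loop 1 (z = 0.02215 m): B₁ = 4.23×10⁻⁶ T. Loop 2 (z = 0.02215 m): B₂ = 4.23×10⁻⁶ T.
The fields add: B = B₁ + B₂ = 8.46×10⁻⁶ T.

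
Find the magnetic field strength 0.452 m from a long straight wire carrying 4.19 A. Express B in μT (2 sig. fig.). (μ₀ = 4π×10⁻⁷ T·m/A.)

B ≈ 1.9 μT

For an infinitely long straight wire, B = μ₀I/(2πd).
B = (4π×10⁻⁷ × 4.19) / (2π × 0.452) = 1.85×10⁻⁶ T.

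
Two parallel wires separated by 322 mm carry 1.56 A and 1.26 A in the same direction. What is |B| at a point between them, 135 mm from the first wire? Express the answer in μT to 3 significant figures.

B ≈ 0.964 μT

Each long wire gives B = μ₀I/(2πd). Distances are d₁ = 0.135 m and d₂ = 0.187 m.
B₁ = 2.31×10⁻⁶ T, B₂ = 1.35×10⁻⁶ T.
Between parallel currents the two contributions point in opposite directions, so they subtract. B = |B₁ − B₂| = |2.31×10⁻⁶ − 1.35×10⁻⁶| = 9.64×10⁻⁷ T.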